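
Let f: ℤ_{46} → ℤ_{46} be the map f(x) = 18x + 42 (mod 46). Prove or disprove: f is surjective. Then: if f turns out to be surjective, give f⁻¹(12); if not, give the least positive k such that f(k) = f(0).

Since gcd(18, 46) = 2, we have 18x ≡ 0 (mod 2) for all x, so f(x) ≡ 0 (mod 2).
But 1 ≢ 0 (mod 2), so 1 ∈ ℤ_{46} has no preimage. Thus f is not surjective.
Since f is not surjective, we find the least positive k with f(k) = f(0): this means 18k ≡ 0 (mod 46), i.e. 46 ∣ 18k. Since gcd(18, 46) = 2, dividing through by 2 this holds exactly when 23 ∣ 9k, and as gcd(9, 23) = 1, exactly when 23 ∣ k.
The smallest positive such k is 23.

23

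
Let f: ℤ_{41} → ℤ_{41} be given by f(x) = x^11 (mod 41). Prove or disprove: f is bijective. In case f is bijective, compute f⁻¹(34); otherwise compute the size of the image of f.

19

Since 41 is prime, the nonzero elements of ℤ_{41} form a cyclic group of order 40.
As gcd(11, 40) = 1, raising to the 11th power is a bijection on this group: if x_1^11 ≡ x_2^11 then (x_1x_2^{−1})^11 = 1, and the only element of order dividing gcd(11, 40) = 1 is 1, so x_1 = x_2.
With f(0) = 0 this makes f injective on all of ℤ_{41}, hence bijective (finite equal-size domain and codomain). In particular f is bijective.
Since f is bijective, we find the preimage of 34. The inverse of x ↦ x^11 on (ℤ_{41})^× is x ↦ x^11, because 11·11 = 121 = 3·40 + 1 ≡ 1 (mod 40) and x^{40} = 1 for x ≠ 0 (Fermat). So f⁻¹(34) = 34^11 mod 41.
Repeated squaring mod 41: 34^1 ≡ 34, 34^2 ≡ 34² = 1156 ≡ 8, 34^4 ≡ 8² = 64 ≡ 23, 34^8 ≡ 23² = 529 ≡ 37. Since 11 = 8 + 2 + 1, 34^11 ≡ 37·8·34: 37·8 = 296 ≡ 9, then 9·34 = 306 ≡ 19. So 34^11 ≡ 19 (mod 41).
Hence f⁻¹(34) = 19.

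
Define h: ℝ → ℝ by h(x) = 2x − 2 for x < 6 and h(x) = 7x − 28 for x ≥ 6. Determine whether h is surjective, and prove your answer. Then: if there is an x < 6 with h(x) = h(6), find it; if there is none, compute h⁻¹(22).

50/7

Both pieces are strictly increasing (slopes 2 and 7), so each is injective on its own interval.
The left piece maps (−∞, 6) onto (−∞, 10); the right piece maps [6, ∞) onto [14, ∞).
The union (−∞, 10) ∪ [14, ∞) omits the interval between 10 and 14; in particular 10 has no preimage. So h is not surjective.
Because the two images are disjoint, no x < 6 has h(x) = h(6), so we compute h⁻¹(22): 22 lies in [14, ∞), so solve 7x − 28 = 22: x = (22 + 28)/7 = 50/7.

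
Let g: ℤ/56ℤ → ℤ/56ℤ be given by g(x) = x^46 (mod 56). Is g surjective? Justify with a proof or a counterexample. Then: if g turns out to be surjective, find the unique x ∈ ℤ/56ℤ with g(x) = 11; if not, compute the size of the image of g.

g(6): Repeated squaring mod 56: 6^1 ≡ 6, 6^2 ≡ 6² = 36, 6^4 ≡ 36² = 1296 ≡ 8, 6^8 ≡ 8² = 64 ≡ 8, 6^16 ≡ 8² = 64 ≡ 8, 6^32 ≡ 8² = 64 ≡ 8. Since 46 = 32 + 8 + 4 + 2, 6^46 ≡ 8·8·8·36: 8·8 = 64 ≡ 8, then 8·8 = 64 ≡ 8, then 8·36 = 288 ≡ 8. So 6^46 ≡ 8 (mod 56).
g(8): Repeated squaring mod 56: 8^1 ≡ 8, 8^2 ≡ 8² = 64 ≡ 8, 8^4 ≡ 8² = 64 ≡ 8, 8^8 ≡ 8² = 64 ≡ 8, 8^16 ≡ 8² = 64 ≡ 8, 8^32 ≡ 8² = 64 ≡ 8. Since 46 = 32 + 8 + 4 + 2, 8^46 ≡ 8·8·8·8: 8·8 = 64 ≡ 8, then 8·8 = 64 ≡ 8, then 8·8 = 64 ≡ 8. So 8^46 ≡ 8 (mod 56).
So g(6) = g(8) = 8 while 6 ≠ 8, thus g is not injective.
A non-injective map from the 56-element set ℤ/56ℤ to itself takes at most 55 distinct values, so it cannot be surjective. Thus g is not surjective.
Since g is not surjective, we determine |image(g)|. Computing x^46 mod 56 for each x (by repeated squaring, reducing mod 56 at every step), the values g(0), g(1), …, g(55) are: 0, 1, 16, 25, 32, 9, 8, 49, 8, 9, 32, 25, 16, 1, 0, 1, 16, 25, 32, 9, 8, 49, 8, 9, 32, 25, 16, 1, 0, 1, 16, 25, 32, 9, 8, 49, 8, 9, 32, 25, 16, 1, 0, 1, 16, 25, 32, 9, 8, 49, 8, 9, 32, 25, 16, 1.
The distinct values are {0, 1, 8, 9, 16, 25, 32, 49}; there are 8 of them.

8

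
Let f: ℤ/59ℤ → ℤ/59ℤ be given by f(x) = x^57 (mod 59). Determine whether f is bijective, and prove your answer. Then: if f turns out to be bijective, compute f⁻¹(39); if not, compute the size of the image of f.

56

Since 59 is prime, the nonzero elements of ℤ/59ℤ form a cyclic group of order 58.
As gcd(57, 58) = 1, raising to the 57th power is a bijection on this group: if x_1^57 ≡ x_2^57 then (x_1x_2^{−1})^57 = 1, and the only element of order dividing gcd(57, 58) = 1 is 1, so x_1 = x_2.
With f(0) = 0 this makes f injective on all of ℤ/59ℤ, hence bijective (finite equal-size domain and codomain). In particular f is bijective.
Since f is bijective, we find the preimage of 39. The inverse of x ↦ x^57 on (ℤ/59ℤ)^× is x ↦ x^57, because 57·57 = 3249 = 56·58 + 1 ≡ 1 (mod 58) and x^{58} = 1 for x ≠ 0 (Fermat). So f⁻¹(39) = 39^57 mod 59.
Repeated squaring mod 59: 39^1 ≡ 39, 39^2 ≡ 39² = 1521 ≡ 46, 39^4 ≡ 46² = 2116 ≡ 51, 39^8 ≡ 51² = 2601 ≡ 5, 39^16 ≡ 5² = 25, 39^32 ≡ 25² = 625 ≡ 35. Since 57 = 32 + 16 + 8 + 1, 39^57 ≡ 35·25·5·39: 35·25 = 875 ≡ 49, then 49·5 = 245 ≡ 9, then 9·39 = 351 ≡ 56. So 39^57 ≡ 56 (mod 59).
Hence f⁻¹(39) = 56.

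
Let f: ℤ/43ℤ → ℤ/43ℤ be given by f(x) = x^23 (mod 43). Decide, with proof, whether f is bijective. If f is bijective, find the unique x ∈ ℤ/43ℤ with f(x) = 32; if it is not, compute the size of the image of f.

Since 43 is prime, the nonzero elements of ℤ/43ℤ form a cyclic group of order 42.
As gcd(23, 42) = 1, raising to the 23rd power is a bijection on this group: if u^23 ≡ v^23 then (uv^{−1})^23 = 1, and the only element of order dividing gcd(23, 42) = 1 is 1, so u = v.
With f(0) = 0 this makes f injective on all of ℤ/43ℤ, hence bijective (finite equal-size domain and codomain). In particular f is bijective.
Since f is bijective, we find the preimage of 32. The inverse of x ↦ x^23 on (ℤ/43ℤ)^× is x ↦ x^11, because 23·11 = 253 = 6·42 + 1 ≡ 1 (mod 42) and x^{42} = 1 for x ≠ 0 (Fermat). So f⁻¹(32) = 32^11 mod 43.
Repeated squaring mod 43: 32^1 ≡ 32, 32^2 ≡ 32² = 1024 ≡ 35, 32^4 ≡ 35² = 1225 ≡ 21, 32^8 ≡ 21² = 441 ≡ 11. Since 11 = 8 + 2 + 1, 32^11 ≡ 11·35·32: 11·35 = 385 ≡ 41, then 41·32 = 1312 ≡ 22. So 32^11 ≡ 22 (mod 43).
Hence f⁻¹(32) = 22.

22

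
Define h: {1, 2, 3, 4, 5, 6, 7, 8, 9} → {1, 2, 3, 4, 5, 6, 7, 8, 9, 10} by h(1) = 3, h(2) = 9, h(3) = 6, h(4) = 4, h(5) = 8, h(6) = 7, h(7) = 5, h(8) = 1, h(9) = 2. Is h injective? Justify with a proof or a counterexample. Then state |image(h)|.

The values h(1), …, h(9) are 3, 9, 6, 4, 8, 7, 5, 1, 2 — all distinct.
So h(s) = h(t) only when s = t, and h is injective.
The image of h is {1, 2, 3, 4, 5, 6, 7, 8, 9}, which has 9 elements.

9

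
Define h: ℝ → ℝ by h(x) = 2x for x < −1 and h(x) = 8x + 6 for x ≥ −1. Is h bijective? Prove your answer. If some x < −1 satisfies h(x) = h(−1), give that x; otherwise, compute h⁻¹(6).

Both pieces are strictly increasing (slopes 2 and 8), so each is injective on its own interval.
The left piece maps (−∞, −1) onto (−∞, −2); the right piece maps [−1, ∞) onto [−2, ∞).
Since −2 = −2, the images partition ℝ: h is injective and surjective, hence bijective.
Because the two images are disjoint, no x < −1 has h(x) = h(−1), so we compute h⁻¹(6): 6 lies in [−2, ∞), so solve 8x + 6 = 6: x = (6 − 6)/8 = 0.

0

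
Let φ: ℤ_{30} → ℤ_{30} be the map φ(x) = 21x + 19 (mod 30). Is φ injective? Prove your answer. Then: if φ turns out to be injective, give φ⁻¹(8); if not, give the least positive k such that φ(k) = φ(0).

10

Recall that φ is injective if φ(x_1) = φ(x_2) implies x_1 = x_2.
We have gcd(21, 30) = 3 > 1. Taking x_1 = 0 and x_2 = 10: φ(0) = 19 and φ(10) = 21·10 + 19 = 229 ≡ 19 (mod 30).
So φ(0) = φ(10) while 0 ≠ 10, therefore φ is not injective.
Since φ is not injective, we find the least positive k with φ(k) = φ(0): this means 21k ≡ 0 (mod 30), i.e. 30 ∣ 21k. Since gcd(21, 30) = 3, dividing through by 3 this holds exactly when 10 ∣ 7k, and as gcd(7, 10) = 1, exactly when 10 ∣ k.
The smallest positive such k is 10.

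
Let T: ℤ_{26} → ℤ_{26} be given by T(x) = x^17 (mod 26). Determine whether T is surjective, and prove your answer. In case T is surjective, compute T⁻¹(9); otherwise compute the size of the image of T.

Computing x^17 mod 26 for each x (by repeated squaring, reducing mod 26 at every step), the values T(0), T(1), …, T(25) are: 0, 1, 6, 9, 10, 5, 2, 11, 8, 3, 4, 7, 12, 13, 14, 19, 22, 23, 18, 15, 24, 21, 16, 17, 20, 25.
Every element of ℤ_{26} appears exactly once in this list, so T is a bijection, and in particular surjective.
Since T is surjective, we read off the preimage of 9 from the same table: T(3) = 9, so T⁻¹(9) = 3.

3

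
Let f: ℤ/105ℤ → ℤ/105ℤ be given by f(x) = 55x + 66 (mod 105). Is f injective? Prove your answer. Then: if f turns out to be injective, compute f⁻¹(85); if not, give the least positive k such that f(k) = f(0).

21

We have gcd(55, 105) = 5 > 1. Taking x_1 = 0 and x_2 = 21: f(0) = 66 and f(21) = 55·21 + 66 = 1221 ≡ 66 (mod 105).
So f(0) = f(21) while 0 ≠ 21, therefore f is not injective.
Since f is not injective, we find the least positive k with f(k) = f(0): this means 55k ≡ 0 (mod 105), i.e. 105 ∣ 55k. Since gcd(55, 105) = 5, dividing through by 5 this holds exactly when 21 ∣ 11k, and as gcd(11, 21) = 1, exactly when 21 ∣ k.
The smallest positive such k is 21.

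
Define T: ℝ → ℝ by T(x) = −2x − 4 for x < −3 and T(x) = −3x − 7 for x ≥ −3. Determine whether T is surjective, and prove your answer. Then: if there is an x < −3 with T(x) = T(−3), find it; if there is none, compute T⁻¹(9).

-13/2

Both pieces are strictly decreasing (slopes −2 and −3), so each is injective on its own interval.
The left piece maps (−∞, −3) onto (2, ∞); the right piece maps [−3, ∞) onto (−∞, 2].
These images together cover ℝ, so T is surjective.
Because the two images are disjoint, no x < −3 has T(x) = T(−3), so we compute T⁻¹(9): 9 lies in (2, ∞), so solve −2x − 4 = 9: x = (9 + 4)/(−2) = −13/2.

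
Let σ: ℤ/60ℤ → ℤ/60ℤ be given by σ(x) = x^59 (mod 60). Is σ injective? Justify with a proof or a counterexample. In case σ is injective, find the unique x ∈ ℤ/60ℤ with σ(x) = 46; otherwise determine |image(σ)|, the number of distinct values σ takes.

45

σ(0) = 0^59 = 0.
σ(30): Repeated squaring mod 60: 30^1 ≡ 30, 30^2 ≡ 30² = 900 ≡ 0, 30^4 ≡ 0² = 0, 30^8 ≡ 0² = 0, 30^16 ≡ 0² = 0, 30^32 ≡ 0² = 0. Since 59 = 32 + 16 + 8 + 2 + 1, 30^59 ≡ 0·0·0·0·30: 0·0 = 0, then 0·0 = 0, then 0·0 = 0, then 0·30 = 0. So 30^59 ≡ 0 (mod 60).
So σ(0) = σ(30) = 0 while 0 ≠ 30, so σ is not injective.
Since σ is not injective, we determine |image(σ)|. Computing x^59 mod 60 for each x (by repeated squaring, reducing mod 60 at every step), the values σ(0), σ(1), …, σ(59) are: 0, 1, 8, 27, 4, 5, 36, 43, 32, 9, 40, 11, 48, 37, 44, 15, 16, 53, 12, 19, 20, 21, 28, 47, 24, 25, 56, 3, 52, 29, 0, 31, 8, 57, 4, 35, 36, 13, 32, 39, 40, 41, 48, 7, 44, 45, 16, 23, 12, 49, 20, 51, 28, 17, 24, 55, 56, 33, 52, 59.
The distinct values are {0, 1, 3, 4, 5, 7, 8, 9, 11, 12, 13, 15, 16, 17, 19, 20, 21, 23, 24, 25, 27, 28, 29, 31, 32, 33, 35, 36, 37, 39, 40, 41, 43, 44, 45, 47, 48, 49, 51, 52, 53, 55, 56, 57, 59}; there are 45 of them.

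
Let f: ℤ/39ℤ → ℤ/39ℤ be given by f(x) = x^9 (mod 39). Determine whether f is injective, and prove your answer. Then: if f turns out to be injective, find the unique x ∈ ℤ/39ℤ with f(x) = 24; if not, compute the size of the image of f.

15

f(2): Repeated squaring mod 39: 2^1 ≡ 2, 2^2 ≡ 2² = 4, 2^4 ≡ 4² = 16, 2^8 ≡ 16² = 256 ≡ 22. Since 9 = 8 + 1, 2^9 ≡ 22·2: 22·2 = 44 ≡ 5. So 2^9 ≡ 5 (mod 39).
f(5): Repeated squaring mod 39: 5^1 ≡ 5, 5^2 ≡ 5² = 25, 5^4 ≡ 25² = 625 ≡ 1, 5^8 ≡ 1² = 1. Since 9 = 8 + 1, 5^9 ≡ 1·5: 1·5 = 5. So 5^9 ≡ 5 (mod 39).
So f(2) = f(5) = 5 while 2 ≠ 5, hence f is not injective.
Since f is not injective, we determine |image(f)|. Computing x^9 mod 39 for each x (by repeated squaring, reducing mod 39 at every step), the values f(0), f(1), …, f(38) are: 0, 1, 5, 27, 25, 5, 18, 34, 8, 27, 25, 8, 12, 13, 14, 18, 1, 38, 18, 31, 8, 21, 1, 38, 21, 25, 26, 27, 31, 14, 12, 31, 5, 21, 34, 14, 12, 34, 38.
The distinct values are {0, 1, 5, 8, 12, 13, 14, 18, 21, 25, 26, 27, 31, 34, 38}; there are 15 of them.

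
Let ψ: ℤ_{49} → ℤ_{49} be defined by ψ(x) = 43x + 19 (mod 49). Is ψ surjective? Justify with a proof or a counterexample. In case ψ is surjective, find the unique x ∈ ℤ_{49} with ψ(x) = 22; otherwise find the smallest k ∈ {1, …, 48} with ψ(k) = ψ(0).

24

Since gcd(43, 49) = 1, 43 is invertible modulo 49. Euclid's algorithm: 49 = 1·43 + 6, 43 = 7·6 + 1; back-substituting gives 1 = 8·43 − 7·49, so 43⁻¹ ≡ 8 (mod 49).
Then y ↦ 8(y − 19) is a two-sided inverse to ψ, so every y ∈ ℤ_{49} has a preimage.
Therefore ψ is surjective.
Since ψ is surjective, we find ψ⁻¹(22): we need 43x ≡ 22 − 19 ≡ 3 (mod 49). Using 43⁻¹ = 8: x ≡ 8·3 = 24, so x = 24.
Check: ψ(24) = 43·24 + 19 = 1051 = 21·49 + 22 ≡ 22 (mod 49).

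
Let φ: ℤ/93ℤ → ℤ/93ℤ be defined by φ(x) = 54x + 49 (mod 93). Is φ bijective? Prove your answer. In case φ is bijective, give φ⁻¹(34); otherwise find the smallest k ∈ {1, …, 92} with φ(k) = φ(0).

We have gcd(54, 93) = 3 > 1. Taking s = 0 and t = 31: φ(0) = 49 and φ(31) = 54·31 + 49 = 1723 ≡ 49 (mod 93).
So φ(0) = φ(31) while 0 ≠ 31, therefore φ is not injective, hence not bijective.
Since φ is not bijective, we find the least positive k with φ(k) = φ(0): this means 54k ≡ 0 (mod 93), i.e. 93 ∣ 54k. Since gcd(54, 93) = 3, dividing through by 3 this holds exactly when 31 ∣ 18k, and as gcd(18, 31) = 1, exactly when 31 ∣ k.
The smallest positive such k is 31.

31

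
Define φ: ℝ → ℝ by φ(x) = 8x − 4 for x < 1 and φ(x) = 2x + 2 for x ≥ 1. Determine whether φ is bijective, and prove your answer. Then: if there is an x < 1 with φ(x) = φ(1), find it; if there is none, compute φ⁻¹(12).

Both pieces are strictly increasing (slopes 8 and 2), so each is injective on its own interval.
The left piece maps (−∞, 1) onto (−∞, 4); the right piece maps [1, ∞) onto [4, ∞).
Since 4 = 4, the images partition ℝ: φ is injective and surjective, hence bijective.
Because the two images are disjoint, no x < 1 has φ(x) = φ(1), so we compute φ⁻¹(12): 12 lies in [4, ∞), so solve 2x + 2 = 12: x = (12 − 2)/2 = 5.

5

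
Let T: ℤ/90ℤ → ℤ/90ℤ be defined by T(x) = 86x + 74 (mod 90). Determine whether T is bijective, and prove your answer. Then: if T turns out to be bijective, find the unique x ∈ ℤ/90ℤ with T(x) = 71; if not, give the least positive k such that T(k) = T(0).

45

By definition, T is injective if T(a) = T(b) implies a = b.
We have gcd(86, 90) = 2 > 1. Taking a = 0 and b = 45: T(0) = 74 and T(45) = 86·45 + 74 = 3944 ≡ 74 (mod 90).
So T(0) = T(45) while 0 ≠ 45, thus T is not injective, hence not bijective.
Since T is not bijective, we find the least positive k with T(k) = T(0): this means 86k ≡ 0 (mod 90), i.e. 90 ∣ 86k. Since gcd(86, 90) = 2, dividing through by 2 this holds exactly when 45 ∣ 43k, and as gcd(43, 45) = 1, exactly when 45 ∣ k.
The smallest positive such k is 45.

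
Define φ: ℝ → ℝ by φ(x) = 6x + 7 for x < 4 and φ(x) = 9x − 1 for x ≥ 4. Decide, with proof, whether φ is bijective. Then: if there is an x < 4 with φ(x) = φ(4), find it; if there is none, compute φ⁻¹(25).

3

Both pieces are strictly increasing (slopes 6 and 9), so each is injective on its own interval.
The left piece maps (−∞, 4) onto (−∞, 31); the right piece maps [4, ∞) onto [35, ∞).
The images leave a gap (31 has no preimage), so φ is not surjective, hence not bijective.
Because the two images are disjoint, no x < 4 has φ(x) = φ(4), so we compute φ⁻¹(25): 25 lies in (−∞, 31), so solve 6x + 7 = 25: x = (25 − 7)/6 = 3.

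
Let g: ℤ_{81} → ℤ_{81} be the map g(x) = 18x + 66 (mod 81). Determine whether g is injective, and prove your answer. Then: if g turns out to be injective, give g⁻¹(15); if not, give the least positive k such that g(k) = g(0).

We have gcd(18, 81) = 9 > 1. Taking x_1 = 0 and x_2 = 9: g(0) = 66 and g(9) = 18·9 + 66 = 228 ≡ 66 (mod 81).
So g(0) = g(9) while 0 ≠ 9, so g is not injective.
Since g is not injective, we find the least positive k with g(k) = g(0): this means 18k ≡ 0 (mod 81), i.e. 81 ∣ 18k. Since gcd(18, 81) = 9, dividing through by 9 this holds exactly when 9 ∣ 2k, and as gcd(2, 9) = 1, exactly when 9 ∣ k.
The smallest positive such k is 9.

9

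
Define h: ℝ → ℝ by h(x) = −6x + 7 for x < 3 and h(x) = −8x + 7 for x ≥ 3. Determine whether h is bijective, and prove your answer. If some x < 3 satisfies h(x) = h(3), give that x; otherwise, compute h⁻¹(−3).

5/3

Both pieces are strictly decreasing (slopes −6 and −8), so each is injective on its own interval.
The left piece maps (−∞, 3) onto (−11, ∞); the right piece maps [3, ∞) onto (−∞, −17].
The images leave a gap (−11 has no preimage), so h is not surjective, hence not bijective.
Because the two images are disjoint, no x < 3 has h(x) = h(3), so we compute h⁻¹(−3): −3 lies in (−11, ∞), so solve −6x + 7 = −3: x = (−3 − 7)/(−6) = 5/3.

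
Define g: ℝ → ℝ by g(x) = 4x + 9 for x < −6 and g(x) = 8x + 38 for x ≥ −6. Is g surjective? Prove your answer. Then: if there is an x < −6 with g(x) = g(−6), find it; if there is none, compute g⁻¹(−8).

-23/4

Both pieces are strictly increasing (slopes 4 and 8), so each is injective on its own interval.
The left piece maps (−∞, −6) onto (−∞, −15); the right piece maps [−6, ∞) onto [−10, ∞).
The union (−∞, −15) ∪ [−10, ∞) omits the interval between −15 and −10; in particular −15 has no preimage. So g is not surjective.
Because the two images are disjoint, no x < −6 has g(x) = g(−6), so we compute g⁻¹(−8): −8 lies in [−10, ∞), so solve 8x + 38 = −8: x = (−8 − 38)/8 = −23/4.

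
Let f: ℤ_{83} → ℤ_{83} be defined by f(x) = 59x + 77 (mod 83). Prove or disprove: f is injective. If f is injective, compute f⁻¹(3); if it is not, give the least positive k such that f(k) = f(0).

10

Suppose f(a) = f(b) in ℤ_{83}. Then 59a + 77 ≡ 59b + 77 (mod 83), therefore 59(a − b) ≡ 0 (mod 83).
Since gcd(59, 83) = 1, 59 is invertible modulo 83, hence a − b ≡ 0 (mod 83), i.e. a = b.
Hence f is injective.
We now compute 59⁻¹ mod 83 explicitly. Euclid's algorithm: 83 = 1·59 + 24, 59 = 2·24 + 11, 24 = 2·11 + 2, 11 = 5·2 + 1; back-substituting gives 1 = 38·59 − 27·83, so 59⁻¹ ≡ 38 (mod 83).
Since f is injective, we compute f⁻¹(3): solve 59x + 77 ≡ 3 (mod 83), i.e. 59x ≡ 9 (mod 83).
Multiplying by 59⁻¹ = 38 gives x ≡ 38·9 = 342 = 4·83 + 10 ≡ 10 (mod 83).
Check: f(10) = 59·10 + 77 = 667 = 8·83 + 3 ≡ 3 (mod 83).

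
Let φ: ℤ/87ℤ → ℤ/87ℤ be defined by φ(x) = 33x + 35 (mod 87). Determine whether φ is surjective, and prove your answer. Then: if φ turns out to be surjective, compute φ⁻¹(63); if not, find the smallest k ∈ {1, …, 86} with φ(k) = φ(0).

Recall that surjectivity means every element of the codomain has a preimage under φ.
Since gcd(33, 87) = 3, we have 33x ≡ 0 (mod 3) for all x, so φ(x) ≡ 2 (mod 3).
But 0 ≢ 2 (mod 3), so 0 ∈ ℤ/87ℤ has no preimage. Therefore φ is not surjective.
Since φ is not surjective, we find the least positive k with φ(k) = φ(0): this means 33k ≡ 0 (mod 87), i.e. 87 ∣ 33k. Since gcd(33, 87) = 3, dividing through by 3 this holds exactly when 29 ∣ 11k, and as gcd(11, 29) = 1, exactly when 29 ∣ k.
The smallest positive such k is 29.

29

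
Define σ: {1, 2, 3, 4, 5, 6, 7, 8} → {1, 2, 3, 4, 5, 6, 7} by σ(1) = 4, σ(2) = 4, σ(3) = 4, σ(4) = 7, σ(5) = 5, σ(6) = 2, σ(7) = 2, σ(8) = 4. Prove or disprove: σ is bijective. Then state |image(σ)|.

σ(1) = 4 = σ(2) with 1 ≠ 2, so σ is not injective, hence not bijective.
The image of σ is {2, 4, 5, 7}, which has 4 elements.

4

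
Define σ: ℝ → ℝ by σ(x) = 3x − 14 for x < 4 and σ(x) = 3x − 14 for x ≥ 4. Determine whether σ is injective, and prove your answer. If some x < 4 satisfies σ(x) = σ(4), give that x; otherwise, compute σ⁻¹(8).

22/3

Both pieces are strictly increasing (slopes 3 and 3), so each is injective on its own interval.
The left piece maps (−∞, 4) onto (−∞, −2); the right piece maps [4, ∞) onto [−2, ∞).
These images are disjoint, so no value is attained by both pieces. Thus σ is injective.
Because the two images are disjoint, no x < 4 has σ(x) = σ(4), so we compute σ⁻¹(8): 8 lies in [−2, ∞), so solve 3x − 14 = 8: x = (8 + 14)/3 = 22/3.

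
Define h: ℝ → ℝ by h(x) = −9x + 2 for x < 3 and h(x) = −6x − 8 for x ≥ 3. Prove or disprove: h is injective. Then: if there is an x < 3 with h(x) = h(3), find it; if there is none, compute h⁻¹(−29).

7/2

Both pieces are strictly decreasing (slopes −9 and −6), so each is injective on its own interval.
The left piece maps (−∞, 3) onto (−25, ∞); the right piece maps [3, ∞) onto (−∞, −26].
These images are disjoint, so no value is attained by both pieces. Therefore h is injective.
Because the two images are disjoint, no x < 3 has h(x) = h(3), so we compute h⁻¹(−29): −29 lies in (−∞, −26], so solve −6x − 8 = −29: x = (−29 + 8)/(−6) = 7/2.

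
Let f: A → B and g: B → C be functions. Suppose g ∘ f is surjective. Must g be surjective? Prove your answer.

surjective

Let c ∈ C. Since g ∘ f is surjective, some a ∈ A has g(f(a)) = c. Then b = f(a) ∈ B satisfies g(b) = c. So g is surjective.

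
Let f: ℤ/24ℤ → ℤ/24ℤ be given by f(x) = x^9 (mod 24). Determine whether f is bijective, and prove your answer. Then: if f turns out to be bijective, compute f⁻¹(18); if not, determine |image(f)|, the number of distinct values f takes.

f(0) = 0^9 = 0.
f(6): Repeated squaring mod 24: 6^1 ≡ 6, 6^2 ≡ 6² = 36 ≡ 12, 6^4 ≡ 12² = 144 ≡ 0, 6^8 ≡ 0² = 0. Since 9 = 8 + 1, 6^9 ≡ 0·6: 0·6 = 0. So 6^9 ≡ 0 (mod 24).
So f(0) = f(6) = 0 while 0 ≠ 6, thus f is not injective, hence not bijective.
Since f is not bijective, we determine |image(f)|. Computing x^9 mod 24 for each x (by repeated squaring, reducing mod 24 at every step), the values f(0), f(1), …, f(23) are: 0, 1, 8, 3, 16, 5, 0, 7, 8, 9, 16, 11, 0, 13, 8, 15, 16, 17, 0, 19, 8, 21, 16, 23.
The distinct values are {0, 1, 3, 5, 7, 8, 9, 11, 13, 15, 16, 17, 19, 21, 23}; there are 15 of them.

15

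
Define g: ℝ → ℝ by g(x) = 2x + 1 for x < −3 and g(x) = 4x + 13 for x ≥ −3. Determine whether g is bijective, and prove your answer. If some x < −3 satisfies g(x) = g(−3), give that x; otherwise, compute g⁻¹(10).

-3/4

Both pieces are strictly increasing (slopes 2 and 4), so each is injective on its own interval.
The left piece maps (−∞, −3) onto (−∞, −5); the right piece maps [−3, ∞) onto [1, ∞).
The images leave a gap (−5 has no preimage), so g is not surjective, hence not bijective.
Because the two images are disjoint, no x < −3 has g(x) = g(−3), so we compute g⁻¹(10): 10 lies in [1, ∞), so solve 4x + 13 = 10: x = (10 − 13)/4 = −3/4.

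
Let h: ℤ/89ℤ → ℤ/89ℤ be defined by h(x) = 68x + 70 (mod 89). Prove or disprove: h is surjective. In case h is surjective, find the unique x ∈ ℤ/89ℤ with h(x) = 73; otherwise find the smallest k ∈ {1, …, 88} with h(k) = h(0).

38

Since gcd(68, 89) = 1, 68 is invertible modulo 89. Euclid's algorithm: 89 = 1·68 + 21, 68 = 3·21 + 5, 21 = 4·5 + 1; back-substituting gives 1 = 72·68 − 55·89, so 68⁻¹ ≡ 72 (mod 89).
Then y ↦ 72(y − 70) is a two-sided inverse to h, so every y ∈ ℤ/89ℤ has a preimage.
Hence h is surjective.
Since h is surjective, we compute h⁻¹(73): solve 68x + 70 ≡ 73 (mod 89), i.e. 68x ≡ 3 (mod 89).
Multiplying by 68⁻¹ = 72 gives x ≡ 72·3 = 216 = 2·89 + 38 ≡ 38 (mod 89).
Check: h(38) = 68·38 + 70 = 2654 = 29·89 + 73 ≡ 73 (mod 89).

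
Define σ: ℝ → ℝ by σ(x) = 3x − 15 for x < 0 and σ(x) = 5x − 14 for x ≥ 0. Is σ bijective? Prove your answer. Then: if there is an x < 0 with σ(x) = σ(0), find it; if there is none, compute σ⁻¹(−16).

-1/3

Both pieces are strictly increasing (slopes 3 and 5), so each is injective on its own interval.
The left piece maps (−∞, 0) onto (−∞, −15); the right piece maps [0, ∞) onto [−14, ∞).
The images leave a gap (−15 has no preimage), so σ is not surjective, hence not bijective.
Because the two images are disjoint, no x < 0 has σ(x) = σ(0), so we compute σ⁻¹(−16): −16 lies in (−∞, −15), so solve 3x − 15 = −16: x = (−16 + 15)/3 = −1/3.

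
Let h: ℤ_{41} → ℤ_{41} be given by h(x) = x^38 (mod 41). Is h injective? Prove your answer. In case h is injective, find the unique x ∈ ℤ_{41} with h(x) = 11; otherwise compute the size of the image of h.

21

h(20): Repeated squaring mod 41: 20^1 ≡ 20, 20^2 ≡ 20² = 400 ≡ 31, 20^4 ≡ 31² = 961 ≡ 18, 20^8 ≡ 18² = 324 ≡ 37, 20^16 ≡ 37² = 1369 ≡ 16, 20^32 ≡ 16² = 256 ≡ 10. Since 38 = 32 + 4 + 2, 20^38 ≡ 10·18·31: 10·18 = 180 ≡ 16, then 16·31 = 496 ≡ 4. So 20^38 ≡ 4 (mod 41).
h(21): Repeated squaring mod 41: 21^1 ≡ 21, 21^2 ≡ 21² = 441 ≡ 31, 21^4 ≡ 31² = 961 ≡ 18, 21^8 ≡ 18² = 324 ≡ 37, 21^16 ≡ 37² = 1369 ≡ 16, 21^32 ≡ 16² = 256 ≡ 10. Since 38 = 32 + 4 + 2, 21^38 ≡ 10·18·31: 10·18 = 180 ≡ 16, then 16·31 = 496 ≡ 4. So 21^38 ≡ 4 (mod 41).
So h(20) = h(21) = 4 while 20 ≠ 21, hence h is not injective.
Since h is not injective, we determine |image(h)|. Computing x^38 mod 41 for each x (by repeated squaring, reducing mod 41 at every step), the values h(0), h(1), …, h(40) are: 0, 1, 31, 32, 18, 23, 8, 36, 25, 40, 16, 20, 2, 33, 9, 39, 37, 21, 10, 5, 4, 4, 5, 10, 21, 37, 39, 9, 33, 2, 20, 16, 40, 25, 36, 8, 23, 18, 32, 31, 1.
The distinct values are {0, 1, 2, 4, 5, 8, 9, 10, 16, 18, 20, 21, 23, 25, 31, 32, 33, 36, 37, 39, 40}; there are 21 of them.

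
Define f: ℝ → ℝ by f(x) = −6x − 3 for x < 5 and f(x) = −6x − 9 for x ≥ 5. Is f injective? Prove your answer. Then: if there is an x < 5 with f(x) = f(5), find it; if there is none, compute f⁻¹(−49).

Both pieces are strictly decreasing (slopes −6 and −6), so each is injective on its own interval.
The left piece maps (−∞, 5) onto (−33, ∞); the right piece maps [5, ∞) onto (−∞, −39].
These images are disjoint, so no value is attained by both pieces. Thus f is injective.
Because the two images are disjoint, no x < 5 has f(x) = f(5), so we compute f⁻¹(−49): −49 lies in (−∞, −39], so solve −6x − 9 = −49: x = (−49 + 9)/(−6) = 20/3.

20/3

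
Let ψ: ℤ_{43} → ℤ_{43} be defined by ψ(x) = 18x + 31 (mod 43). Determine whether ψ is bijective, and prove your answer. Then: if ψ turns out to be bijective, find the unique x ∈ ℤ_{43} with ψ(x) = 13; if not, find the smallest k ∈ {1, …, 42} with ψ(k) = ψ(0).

By definition, injectivity means: for all a, b in the domain, ψ(a) = ψ(b) implies a = b.
If ψ(a) = ψ(b), then 18a ≡ 18b (mod 43). Because gcd(18, 43) = 1, we may cancel 18 to get a ≡ b (mod 43).
We now compute 18⁻¹ mod 43 explicitly. Euclid's algorithm: 43 = 2·18 + 7, 18 = 2·7 + 4, 7 = 1·4 + 3, 4 = 1·3 + 1; back-substituting gives 1 = 12·18 − 5·43, so 18⁻¹ ≡ 12 (mod 43).
Then y ↦ 12(y − 31) is a two-sided inverse to ψ, so every y ∈ ℤ_{43} has a preimage.
Therefore ψ is bijective.
Since ψ is bijective, we compute ψ⁻¹(13): solve 18x + 31 ≡ 13 (mod 43), i.e. 18x ≡ 25 (mod 43).
Multiplying by 18⁻¹ = 12 gives x ≡ 12·25 = 300 = 6·43 + 42 ≡ 42 (mod 43).
Check: ψ(42) = 18·42 + 31 = 787 = 18·43 + 13 ≡ 13 (mod 43).

42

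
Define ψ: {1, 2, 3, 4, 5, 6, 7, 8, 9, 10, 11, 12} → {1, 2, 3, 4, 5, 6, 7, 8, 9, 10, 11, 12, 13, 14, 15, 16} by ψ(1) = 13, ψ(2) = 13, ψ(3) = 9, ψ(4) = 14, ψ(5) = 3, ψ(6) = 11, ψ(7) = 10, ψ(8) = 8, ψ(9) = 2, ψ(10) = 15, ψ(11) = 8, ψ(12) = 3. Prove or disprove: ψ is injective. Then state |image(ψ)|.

9

ψ(1) = 13 = ψ(2) with 1 ≠ 2, so ψ is not injective.
The image of ψ is {2, 3, 8, 9, 10, 11, 13, 14, 15}, which has 9 elements.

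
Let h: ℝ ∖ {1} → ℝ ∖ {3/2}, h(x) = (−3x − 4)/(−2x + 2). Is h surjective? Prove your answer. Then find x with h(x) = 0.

For any y ≠ 3/2, solving y(−2x + 2) = −3x − 4 for x gives a well-defined x ≠ 1. So h is surjective.
Solving h(x) = 0: cross-multiplying gives −3x − 4 = 0(−2x + 2), which rearranges to −3x = 4, so x = −4/3.

-4/3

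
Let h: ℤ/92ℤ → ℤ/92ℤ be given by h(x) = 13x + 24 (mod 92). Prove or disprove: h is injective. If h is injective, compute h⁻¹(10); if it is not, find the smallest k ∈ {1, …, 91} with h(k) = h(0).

6

By definition, h is injective if h(u) = h(v) implies u = v.
Suppose h(u) = h(v) in ℤ/92ℤ. Then 13u + 24 ≡ 13v + 24 (mod 92), hence 13(u − v) ≡ 0 (mod 92).
Since gcd(13, 92) = 1, 13 is invertible modulo 92, thus u − v ≡ 0 (mod 92), i.e. u = v.
Thus h is injective.
We now compute 13⁻¹ mod 92 explicitly. Euclid's algorithm: 92 = 7·13 + 1; back-substituting gives 1 = 85·13 − 12·92, so 13⁻¹ ≡ 85 (mod 92).
Since h is injective, we compute h⁻¹(10): solve 13x + 24 ≡ 10 (mod 92), i.e. 13x ≡ 78 (mod 92).
Multiplying by 13⁻¹ = 85 gives x ≡ 85·78 = 6630 = 72·92 + 6 ≡ 6 (mod 92).
Check: h(6) = 13·6 + 24 = 102 = 1·92 + 10 ≡ 10 (mod 92).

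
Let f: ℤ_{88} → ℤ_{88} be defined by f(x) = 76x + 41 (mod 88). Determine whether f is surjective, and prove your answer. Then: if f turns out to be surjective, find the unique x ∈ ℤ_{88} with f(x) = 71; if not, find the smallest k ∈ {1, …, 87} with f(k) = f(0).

Since gcd(76, 88) = 4, we have 76x ≡ 0 (mod 4) for all x, so f(x) ≡ 1 (mod 4).
But 0 ≢ 1 (mod 4), so 0 ∈ ℤ_{88} has no preimage. Hence f is not surjective.
Since f is not surjective, we find the least positive k with f(k) = f(0): this means 76k ≡ 0 (mod 88), i.e. 88 ∣ 76k. Since gcd(76, 88) = 4, dividing through by 4 this holds exactly when 22 ∣ 19k, and as gcd(19, 22) = 1, exactly when 22 ∣ k.
The smallest positive such k is 22.

22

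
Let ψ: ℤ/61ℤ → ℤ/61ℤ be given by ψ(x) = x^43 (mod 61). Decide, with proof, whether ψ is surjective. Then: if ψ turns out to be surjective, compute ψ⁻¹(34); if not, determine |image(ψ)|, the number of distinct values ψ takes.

58

Since 61 is prime, the nonzero elements of ℤ/61ℤ form a cyclic group of order 60.
As gcd(43, 60) = 1, raising to the 43rd power is a bijection on this group: if u^43 ≡ v^43 then (uv^{−1})^43 = 1, and the only element of order dividing gcd(43, 60) = 1 is 1, so u = v.
With ψ(0) = 0 this makes ψ injective on all of ℤ/61ℤ, hence bijective (finite equal-size domain and codomain). In particular ψ is surjective.
Since ψ is surjective, we find the preimage of 34. The inverse of x ↦ x^43 on (ℤ/61ℤ)^× is x ↦ x^7, because 43·7 = 301 = 5·60 + 1 ≡ 1 (mod 60) and x^{60} = 1 for x ≠ 0 (Fermat). So ψ⁻¹(34) = 34^7 mod 61.
Repeated squaring mod 61: 34^1 ≡ 34, 34^2 ≡ 34² = 1156 ≡ 58, 34^4 ≡ 58² = 3364 ≡ 9. Since 7 = 4 + 2 + 1, 34^7 ≡ 9·58·34: 9·58 = 522 ≡ 34, then 34·34 = 1156 ≡ 58. So 34^7 ≡ 58 (mod 61).
Hence ψ⁻¹(34) = 58.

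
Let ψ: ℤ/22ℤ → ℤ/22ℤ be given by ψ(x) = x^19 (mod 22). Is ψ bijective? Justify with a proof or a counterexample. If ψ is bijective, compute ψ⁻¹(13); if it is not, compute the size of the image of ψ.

Computing x^19 mod 22 for each x (by repeated squaring, reducing mod 22 at every step), the values ψ(0), ψ(1), …, ψ(21) are: 0, 1, 6, 15, 14, 9, 2, 19, 18, 5, 10, 11, 12, 17, 4, 3, 20, 13, 8, 7, 16, 21.
Every element of ℤ/22ℤ appears exactly once in this list, so ψ is a bijection, and in particular bijective.
Since ψ is bijective, we read off the preimage of 13 from the same table: ψ(17) = 13, so ψ⁻¹(13) = 17.

17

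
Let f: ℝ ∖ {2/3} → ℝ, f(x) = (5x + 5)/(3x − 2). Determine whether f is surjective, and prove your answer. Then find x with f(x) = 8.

If f(x) = 5/3, cross-multiplying gives 3(5x + 5) = 5(3x − 2), which simplifies to 15 = −10 — false.  So 5/3 has no preimage and f is not surjective.
Solving f(x) = 8: cross-multiplying gives 5x + 5 = 8(3x − 2), which rearranges to −19x = −21, so x = 21/19.

21/19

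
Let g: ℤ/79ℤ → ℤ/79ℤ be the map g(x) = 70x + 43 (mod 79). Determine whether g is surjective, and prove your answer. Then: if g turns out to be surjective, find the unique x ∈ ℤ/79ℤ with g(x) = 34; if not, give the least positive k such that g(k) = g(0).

1

Recall that g is surjective if every y in the codomain equals g(x) for some x in the domain.
Since gcd(70, 79) = 1, 70 is invertible modulo 79. Euclid's algorithm: 79 = 1·70 + 9, 70 = 7·9 + 7, 9 = 1·7 + 2, 7 = 3·2 + 1; back-substituting gives 1 = 35·70 − 31·79, so 70⁻¹ ≡ 35 (mod 79).
For any y ∈ ℤ/79ℤ, x = 35(y − 43) mod 79 satisfies g(x) = 70·35(y − 43) + 43 ≡ y (since 70·35 ≡ 1 mod 79). So every y has a preimage.
So g is surjective.
Since g is surjective, we compute g⁻¹(34): solve 70x + 43 ≡ 34 (mod 79), i.e. 70x ≡ 70 (mod 79).
Multiplying by 70⁻¹ = 35 gives x ≡ 35·70 = 2450 = 31·79 + 1 ≡ 1 (mod 79).
Check: g(1) = 70·1 + 43 = 113 = 1·79 + 34 ≡ 34 (mod 79).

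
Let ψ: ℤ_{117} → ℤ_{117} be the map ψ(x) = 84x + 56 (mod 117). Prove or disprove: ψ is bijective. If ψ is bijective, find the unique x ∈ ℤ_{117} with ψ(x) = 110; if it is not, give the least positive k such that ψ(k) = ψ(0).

We have gcd(84, 117) = 3 > 1. Taking s = 0 and t = 39: ψ(0) = 56 and ψ(39) = 84·39 + 56 = 3332 ≡ 56 (mod 117).
So ψ(0) = ψ(39) while 0 ≠ 39, hence ψ is not injective, hence not bijective.
Since ψ is not bijective, we find the least positive k with ψ(k) = ψ(0): this means 84k ≡ 0 (mod 117), i.e. 117 ∣ 84k. Since gcd(84, 117) = 3, dividing through by 3 this holds exactly when 39 ∣ 28k, and as gcd(28, 39) = 1, exactly when 39 ∣ k.
The smallest positive such k is 39.

39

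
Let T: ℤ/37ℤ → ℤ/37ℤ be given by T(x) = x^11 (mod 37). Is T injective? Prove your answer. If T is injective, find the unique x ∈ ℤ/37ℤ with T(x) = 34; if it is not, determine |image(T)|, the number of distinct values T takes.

Since 37 is prime, the nonzero elements of ℤ/37ℤ form a cyclic group of order 36.
As gcd(11, 36) = 1, raising to the 11th power is a bijection on this group: if s^11 ≡ t^11 then (st^{−1})^11 = 1, and the only element of order dividing gcd(11, 36) = 1 is 1, so s = t.
With T(0) = 0 this makes T injective on all of ℤ/37ℤ, hence bijective (finite equal-size domain and codomain). In particular T is injective.
Since T is injective, we find the preimage of 34. The inverse of x ↦ x^11 on (ℤ/37ℤ)^× is x ↦ x^23, because 11·23 = 253 = 7·36 + 1 ≡ 1 (mod 36) and x^{36} = 1 for x ≠ 0 (Fermat). So T⁻¹(34) = 34^23 mod 37.
Repeated squaring mod 37: 34^1 ≡ 34, 34^2 ≡ 34² = 1156 ≡ 9, 34^4 ≡ 9² = 81 ≡ 7, 34^8 ≡ 7² = 49 ≡ 12, 34^16 ≡ 12² = 144 ≡ 33. Since 23 = 16 + 4 + 2 + 1, 34^23 ≡ 33·7·9·34: 33·7 = 231 ≡ 9, then 9·9 = 81 ≡ 7, then 7·34 = 238 ≡ 16. So 34^23 ≡ 16 (mod 37).
Hence T⁻¹(34) = 16.

16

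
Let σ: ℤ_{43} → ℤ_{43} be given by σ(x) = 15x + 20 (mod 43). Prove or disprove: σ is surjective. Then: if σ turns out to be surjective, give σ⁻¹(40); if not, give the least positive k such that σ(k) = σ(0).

Since gcd(15, 43) = 1, 15 is invertible modulo 43. Euclid's algorithm: 43 = 2·15 + 13, 15 = 1·13 + 2, 13 = 6·2 + 1; back-substituting gives 1 = 23·15 − 8·43, so 15⁻¹ ≡ 23 (mod 43).
Then y ↦ 23(y − 20) is a two-sided inverse to σ, so every y ∈ ℤ_{43} has a preimage.
Hence σ is surjective.
Since σ is surjective, we find σ⁻¹(40): we need 15x ≡ 40 − 20 ≡ 20 (mod 43). Using 15⁻¹ = 23: x ≡ 23·20 = 460 = 10·43 + 30, so x = 30.
Check: σ(30) = 15·30 + 20 = 470 = 10·43 + 40 ≡ 40 (mod 43).

30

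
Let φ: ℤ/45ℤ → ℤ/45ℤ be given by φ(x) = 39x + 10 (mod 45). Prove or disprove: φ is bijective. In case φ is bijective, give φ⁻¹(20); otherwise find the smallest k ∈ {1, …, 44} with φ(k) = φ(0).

We have gcd(39, 45) = 3 > 1. Taking s = 0 and t = 15: φ(0) = 10 and φ(15) = 39·15 + 10 = 595 ≡ 10 (mod 45).
So φ(0) = φ(15) while 0 ≠ 15, so φ is not injective, hence not bijective.
Since φ is not bijective, we find the least positive k with φ(k) = φ(0): this means 39k ≡ 0 (mod 45), i.e. 45 ∣ 39k. Since gcd(39, 45) = 3, dividing through by 3 this holds exactly when 15 ∣ 13k, and as gcd(13, 15) = 1, exactly when 15 ∣ k.
The smallest positive such k is 15.

15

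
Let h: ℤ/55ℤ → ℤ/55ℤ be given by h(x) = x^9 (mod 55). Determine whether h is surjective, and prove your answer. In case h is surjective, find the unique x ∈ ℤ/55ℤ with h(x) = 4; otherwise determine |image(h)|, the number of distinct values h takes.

Computing x^9 mod 55 for each x (by repeated squaring, reducing mod 55 at every step), the values h(0), h(1), …, h(54) are: 0, 1, 17, 48, 14, 20, 46, 52, 18, 49, 10, 11, 12, 28, 4, 25, 31, 2, 8, 29, 5, 21, 22, 23, 39, 15, 36, 42, 13, 19, 40, 16, 32, 33, 34, 50, 26, 47, 53, 24, 30, 51, 27, 43, 44, 45, 6, 37, 3, 9, 35, 41, 7, 38, 54.
Every element of ℤ/55ℤ appears exactly once in this list, so h is a bijection, and in particular surjective.
Since h is surjective, we read off the preimage of 4 from the same table: h(14) = 4, so h⁻¹(4) = 14.

14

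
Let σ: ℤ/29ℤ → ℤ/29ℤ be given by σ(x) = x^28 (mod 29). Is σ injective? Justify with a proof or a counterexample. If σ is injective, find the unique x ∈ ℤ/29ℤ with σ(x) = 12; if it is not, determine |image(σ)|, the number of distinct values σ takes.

σ(1) = 1^28 = 1.
σ(2): Repeated squaring mod 29: 2^1 ≡ 2, 2^2 ≡ 2² = 4, 2^4 ≡ 4² = 16, 2^8 ≡ 16² = 256 ≡ 24, 2^16 ≡ 24² = 576 ≡ 25. Since 28 = 16 + 8 + 4, 2^28 ≡ 25·24·16: 25·24 = 600 ≡ 20, then 20·16 = 320 ≡ 1. So 2^28 ≡ 1 (mod 29).
So σ(1) = σ(2) = 1 while 1 ≠ 2, so σ is not injective.
Since σ is not injective, we determine |image(σ)|. Computing x^28 mod 29 for each x (by repeated squaring, reducing mod 29 at every step), the values σ(0), σ(1), …, σ(28) are: 0, 1, 1, 1, 1, 1, 1, 1, 1, 1, 1, 1, 1, 1, 1, 1, 1, 1, 1, 1, 1, 1, 1, 1, 1, 1, 1, 1, 1.
The distinct values are {0, 1}; there are 2 of them.

2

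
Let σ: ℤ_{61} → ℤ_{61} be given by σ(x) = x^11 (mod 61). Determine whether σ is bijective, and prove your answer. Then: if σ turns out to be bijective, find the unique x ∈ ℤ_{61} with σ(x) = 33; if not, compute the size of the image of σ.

Since 61 is prime, the nonzero elements of ℤ_{61} form a cyclic group of order 60.
As gcd(11, 60) = 1, raising to the 11th power is a bijection on this group: if x_1^11 ≡ x_2^11 then (x_1x_2^{−1})^11 = 1, and the only element of order dividing gcd(11, 60) = 1 is 1, so x_1 = x_2.
With σ(0) = 0 this makes σ injective on all of ℤ_{61}, hence bijective (finite equal-size domain and codomain). In particular σ is bijective.
Since σ is bijective, we find the preimage of 33. The inverse of x ↦ x^11 on (ℤ_{61})^× is x ↦ x^11, because 11·11 = 121 = 2·60 + 1 ≡ 1 (mod 60) and x^{60} = 1 for x ≠ 0 (Fermat). So σ⁻¹(33) = 33^11 mod 61.
Repeated squaring mod 61: 33^1 ≡ 33, 33^2 ≡ 33² = 1089 ≡ 52, 33^4 ≡ 52² = 2704 ≡ 20, 33^8 ≡ 20² = 400 ≡ 34. Since 11 = 8 + 2 + 1, 33^11 ≡ 34·52·33: 34·52 = 1768 ≡ 60, then 60·33 = 1980 ≡ 28. So 33^11 ≡ 28 (mod 61).
Hence σ⁻¹(33) = 28.

28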